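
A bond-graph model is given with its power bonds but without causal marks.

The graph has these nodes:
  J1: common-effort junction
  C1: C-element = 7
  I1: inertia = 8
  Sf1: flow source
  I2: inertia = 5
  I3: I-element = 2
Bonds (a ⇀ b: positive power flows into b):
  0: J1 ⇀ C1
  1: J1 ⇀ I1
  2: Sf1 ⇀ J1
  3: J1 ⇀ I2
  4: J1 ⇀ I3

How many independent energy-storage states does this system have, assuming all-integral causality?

#2 →Sf1  (Sf1 (Sf) sets flow on bond)
#0 →J1  (C1: C, integral causality)
#1 →I1  (0-jn J1 has e-setter on 0)
#3 →I2  (J1: bond 0 brought effort, rest push out)
#4 →I3  (0-jn J1 has e-setter on 0)

4  (C1, I1, I2, I3 all integral)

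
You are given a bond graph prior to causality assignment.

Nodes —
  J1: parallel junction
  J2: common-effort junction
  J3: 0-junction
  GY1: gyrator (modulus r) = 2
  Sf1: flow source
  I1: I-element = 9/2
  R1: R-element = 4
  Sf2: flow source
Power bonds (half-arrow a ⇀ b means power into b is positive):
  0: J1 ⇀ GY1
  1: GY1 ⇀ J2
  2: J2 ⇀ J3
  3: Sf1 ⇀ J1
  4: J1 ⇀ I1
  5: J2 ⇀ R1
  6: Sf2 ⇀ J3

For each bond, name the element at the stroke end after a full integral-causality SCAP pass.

b0 |J1
b1 |J2
b2 |J3
b3 |Sf1
b4 |I1
b5 |R1
b6 |Sf2

bond 3 →Sf1  (Sf1: flow source, stroke at near end)
bond 6 →Sf2  (Sf2: flow source, stroke at near end)
bond 2 →J3  (only one effort-in slot at J3)
bond 4 →I1  (I1 integral (f out))
bond 0 →J1  (J1 needs exactly one e-in)
bond 1 →J2  (GY1 both-in/both-out from 0)
bond 5 →R1  (J2: bond 1 brought effort, rest push out)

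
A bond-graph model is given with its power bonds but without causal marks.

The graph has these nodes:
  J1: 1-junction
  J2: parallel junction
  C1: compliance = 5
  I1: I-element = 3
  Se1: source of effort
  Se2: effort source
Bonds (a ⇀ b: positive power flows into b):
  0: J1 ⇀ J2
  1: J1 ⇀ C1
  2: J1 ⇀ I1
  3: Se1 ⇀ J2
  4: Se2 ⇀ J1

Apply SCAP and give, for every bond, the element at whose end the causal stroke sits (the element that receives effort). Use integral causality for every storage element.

β0 |J1
β1 |J1
β2 |I1
β3 |J2
β4 |J1

#3 |J2  (Se1: effort source, stroke at far end)
#4 |J1  (Se2 (Se) sets effort on bond)
#0 |J1  (0-jn J2 has e-setter on 3)
#1 |J1  (prefer integral on C1)
#2 |I1  (J1: last free bond brings flow in)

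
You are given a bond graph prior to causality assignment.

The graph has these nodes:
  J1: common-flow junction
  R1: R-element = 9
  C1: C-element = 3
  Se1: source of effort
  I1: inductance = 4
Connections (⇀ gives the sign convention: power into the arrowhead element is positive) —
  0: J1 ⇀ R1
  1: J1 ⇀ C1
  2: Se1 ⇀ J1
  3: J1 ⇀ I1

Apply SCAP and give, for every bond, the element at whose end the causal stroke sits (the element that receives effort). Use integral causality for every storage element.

bond 2 stroke→J1  (Se1: effort source, stroke at far end)
bond 1 stroke→J1  (C1 outputs effort q/C1)
bond 3 stroke→I1  (I1 outputs flow p/I1)
bond 0 stroke→J1  (J1 flow already set via bond 3)

bond 0 →J1
bond 1 →J1
bond 2 →J1
bond 3 →I1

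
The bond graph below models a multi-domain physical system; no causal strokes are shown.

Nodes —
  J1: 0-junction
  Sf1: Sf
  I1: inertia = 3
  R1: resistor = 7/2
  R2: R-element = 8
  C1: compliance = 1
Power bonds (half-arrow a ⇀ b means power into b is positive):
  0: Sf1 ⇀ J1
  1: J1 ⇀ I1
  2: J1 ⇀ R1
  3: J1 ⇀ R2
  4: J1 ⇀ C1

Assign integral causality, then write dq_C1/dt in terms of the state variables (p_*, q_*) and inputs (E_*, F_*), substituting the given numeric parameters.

dq_C1/dt = F_Sf1 - p_I1/3 - 23*q_C1/56

bond 0 →Sf1  (source Sf1 imposes f)
bond 1 →I1  (I1: I, integral causality)
bond 4 →J1  (C1 integral (e out))
bond 2 →R1  (0-jn J1 has e-setter on 4)
bond 3 →R2  (J1: bond 4 brought effort, rest push out)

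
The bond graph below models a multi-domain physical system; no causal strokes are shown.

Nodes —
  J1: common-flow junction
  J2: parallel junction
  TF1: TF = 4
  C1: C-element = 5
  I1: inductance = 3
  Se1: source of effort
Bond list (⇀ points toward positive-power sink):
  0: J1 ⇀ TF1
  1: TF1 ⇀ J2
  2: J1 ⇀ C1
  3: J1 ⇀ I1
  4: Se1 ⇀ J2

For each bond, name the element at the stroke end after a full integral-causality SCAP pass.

b0 |J1
b1 |TF1
b2 |J1
b3 |I1
b4 |J2

β4 |J2  (Se1 fixes effort; stroke away)
β1 |TF1  (common-e at J2 fixed by 4)
β0 |J1  (TF1: transformer flips bond 1)
β2 |J1  (prefer integral on C1)
β3 |I1  (closing 1-jn rule on J1)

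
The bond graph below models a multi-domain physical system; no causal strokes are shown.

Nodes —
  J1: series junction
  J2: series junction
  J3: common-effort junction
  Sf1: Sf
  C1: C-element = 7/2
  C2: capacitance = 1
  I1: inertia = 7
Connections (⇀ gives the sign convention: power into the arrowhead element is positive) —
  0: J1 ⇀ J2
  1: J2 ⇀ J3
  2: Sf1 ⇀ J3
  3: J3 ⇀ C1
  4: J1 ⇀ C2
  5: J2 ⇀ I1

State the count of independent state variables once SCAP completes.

3  (C1, C2, I1 all integral)

#2 stroke at Sf1  (Sf1 fixes flow; stroke at Sf1)
#3 stroke at J3  (C1: C, integral causality)
#1 stroke at J2  (common-e at J3 fixed by 3)
#4 stroke at J1  (C2: C, integral causality)
#0 stroke at J2  (J1 needs exactly one f-in)
#5 stroke at I1  (closing 1-jn rule on J2)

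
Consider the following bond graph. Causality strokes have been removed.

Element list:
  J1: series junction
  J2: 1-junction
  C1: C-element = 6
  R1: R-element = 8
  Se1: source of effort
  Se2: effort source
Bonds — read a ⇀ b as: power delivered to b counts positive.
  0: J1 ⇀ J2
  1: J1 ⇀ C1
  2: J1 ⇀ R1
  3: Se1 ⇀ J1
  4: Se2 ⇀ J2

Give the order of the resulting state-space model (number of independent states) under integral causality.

1  (C1 all integral)

#3 |J1  (Se1 fixes effort; stroke away)
#4 |J2  (Se2 (Se) sets effort on bond)
#0 |J1  (J2 needs exactly one f-in)
#1 |J1  (C1 integral (e out))
#2 |R1  (J1 needs exactly one f-in)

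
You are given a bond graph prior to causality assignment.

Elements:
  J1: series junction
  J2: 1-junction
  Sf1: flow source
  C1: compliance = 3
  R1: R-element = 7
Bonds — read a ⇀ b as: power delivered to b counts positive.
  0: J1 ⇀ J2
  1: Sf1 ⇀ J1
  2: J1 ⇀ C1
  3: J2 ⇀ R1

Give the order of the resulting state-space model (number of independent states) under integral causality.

1  (C1 all integral)

#1 |Sf1  (source Sf1 imposes f)
#0 |J1  (J1 flow already set via bond 1)
#2 |J1  (common-f at J1 fixed by 1)
#3 |J2  (J2 flow already set via bond 0)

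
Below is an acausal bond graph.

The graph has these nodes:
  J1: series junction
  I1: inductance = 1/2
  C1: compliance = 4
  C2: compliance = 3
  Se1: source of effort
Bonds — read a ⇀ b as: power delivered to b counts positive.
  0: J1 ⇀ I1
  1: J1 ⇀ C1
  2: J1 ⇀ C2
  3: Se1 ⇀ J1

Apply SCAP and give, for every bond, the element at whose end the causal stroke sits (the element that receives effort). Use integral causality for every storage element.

bond 0 stroke→I1
bond 1 stroke→J1
bond 2 stroke→J1
bond 3 stroke→J1

bond 3 →J1  (Se1 fixes effort; stroke away)
bond 0 →I1  (I1 integral (f out))
bond 1 →J1  (J1: bond 0 brought flow, rest push out)
bond 2 →J1  (common-f at J1 fixed by 0)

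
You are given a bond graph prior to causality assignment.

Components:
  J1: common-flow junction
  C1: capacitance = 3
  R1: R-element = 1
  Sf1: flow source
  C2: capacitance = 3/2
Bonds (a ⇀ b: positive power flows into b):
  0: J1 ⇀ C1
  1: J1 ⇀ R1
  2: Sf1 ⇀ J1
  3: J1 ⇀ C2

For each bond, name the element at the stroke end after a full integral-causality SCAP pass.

b0 stroke at J1
b1 stroke at J1
b2 stroke at Sf1
b3 stroke at J1

b2 stroke→Sf1  (Sf1: flow source, stroke at near end)
b0 stroke→J1  (1-jn J1 has f-setter on 2)
b1 stroke→J1  (J1 flow already set via bond 2)
b3 stroke→J1  (1-jn J1 has f-setter on 2)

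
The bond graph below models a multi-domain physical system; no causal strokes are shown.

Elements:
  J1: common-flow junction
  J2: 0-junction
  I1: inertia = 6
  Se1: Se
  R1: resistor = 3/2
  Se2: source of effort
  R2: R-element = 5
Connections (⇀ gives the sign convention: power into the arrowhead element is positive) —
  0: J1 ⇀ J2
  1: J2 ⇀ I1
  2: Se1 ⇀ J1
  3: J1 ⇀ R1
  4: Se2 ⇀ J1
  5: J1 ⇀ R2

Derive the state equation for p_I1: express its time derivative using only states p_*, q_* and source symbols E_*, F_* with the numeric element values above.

dp_I1/dt = E_Se1 + E_Se2 - 13*p_I1/12

bond 2 stroke→J1  (Se1 (Se) sets effort on bond)
bond 4 stroke→J1  (Se2 fixes effort; stroke away)
bond 1 stroke→I1  (I1 outputs flow p/I1)
bond 0 stroke→J2  (J2 needs exactly one e-in)
bond 3 stroke→J1  (J1 flow already set via bond 0)
bond 5 stroke→J1  (1-jn J1 has f-setter on 0)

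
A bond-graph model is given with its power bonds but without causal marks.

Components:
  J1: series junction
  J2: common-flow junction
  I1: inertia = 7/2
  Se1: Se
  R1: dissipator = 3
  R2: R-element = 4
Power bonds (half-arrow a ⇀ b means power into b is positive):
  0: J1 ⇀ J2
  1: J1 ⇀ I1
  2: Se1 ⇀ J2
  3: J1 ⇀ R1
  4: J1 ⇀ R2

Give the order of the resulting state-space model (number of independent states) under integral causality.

β2 |J2  (Se1 fixes effort; stroke away)
β0 |J1  (closing 1-jn rule on J2)
β1 |I1  (I1 outputs flow p/I1)
β3 |J1  (1-jn J1 has f-setter on 1)
β4 |J1  (J1 flow already set via bond 1)

1  (I1 all integral)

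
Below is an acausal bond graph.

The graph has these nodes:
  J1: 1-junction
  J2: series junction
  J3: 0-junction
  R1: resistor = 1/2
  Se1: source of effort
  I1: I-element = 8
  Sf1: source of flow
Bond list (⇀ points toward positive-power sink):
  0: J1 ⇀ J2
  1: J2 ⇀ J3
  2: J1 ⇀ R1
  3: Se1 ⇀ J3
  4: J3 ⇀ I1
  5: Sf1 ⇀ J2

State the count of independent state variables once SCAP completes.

#3 →J3  (Se1 fixes effort; stroke away)
#5 →Sf1  (Sf1: flow source, stroke at near end)
#0 →J2  (1-jn J2 has f-setter on 5)
#1 →J2  (J2: bond 5 brought flow, rest push out)
#4 →I1  (J3 effort already set via bond 3)
#2 →J1  (J1: bond 0 brought flow, rest push out)

1  (I1 all integral)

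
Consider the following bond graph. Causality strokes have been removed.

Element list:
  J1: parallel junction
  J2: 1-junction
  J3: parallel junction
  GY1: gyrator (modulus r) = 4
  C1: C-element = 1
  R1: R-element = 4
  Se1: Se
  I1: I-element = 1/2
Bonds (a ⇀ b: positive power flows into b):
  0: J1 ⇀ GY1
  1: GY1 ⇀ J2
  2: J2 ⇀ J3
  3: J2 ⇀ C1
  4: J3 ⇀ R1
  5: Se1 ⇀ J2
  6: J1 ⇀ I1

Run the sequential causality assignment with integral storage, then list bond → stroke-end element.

bond 0 →J1
bond 1 →J2
bond 2 →J3
bond 3 →J2
bond 4 →R1
bond 5 →J2
bond 6 →I1

β5 |J2  (Se1 fixes effort; stroke away)
β3 |J2  (C1: C, integral causality)
β6 |I1  (I1: I, integral causality)
β0 |J1  (closing 0-jn rule on J1)
β1 |J2  (GY1: gyrator matches bond 0)
β2 |J3  (only one flow-in slot at J2)
β4 |R1  (common-e at J3 fixed by 2)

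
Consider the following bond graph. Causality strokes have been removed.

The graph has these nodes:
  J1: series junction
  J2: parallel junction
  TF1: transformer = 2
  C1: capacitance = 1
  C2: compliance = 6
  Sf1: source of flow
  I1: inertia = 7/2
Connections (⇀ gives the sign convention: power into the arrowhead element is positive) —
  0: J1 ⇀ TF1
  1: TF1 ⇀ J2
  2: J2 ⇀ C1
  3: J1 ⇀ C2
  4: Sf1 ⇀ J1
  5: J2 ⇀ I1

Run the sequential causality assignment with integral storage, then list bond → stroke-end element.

b4 |Sf1  (Sf1 fixes flow; stroke at Sf1)
b0 |J1  (common-f at J1 fixed by 4)
b3 |J1  (common-f at J1 fixed by 4)
b1 |TF1  (TF1 one-in-one-out from 0)
b2 |J2  (prefer integral on C1)
b5 |I1  (J2: bond 2 brought effort, rest push out)

bond 0 stroke at J1
bond 1 stroke at TF1
bond 2 stroke at J2
bond 3 stroke at J1
bond 4 stroke at Sf1
bond 5 stroke at I1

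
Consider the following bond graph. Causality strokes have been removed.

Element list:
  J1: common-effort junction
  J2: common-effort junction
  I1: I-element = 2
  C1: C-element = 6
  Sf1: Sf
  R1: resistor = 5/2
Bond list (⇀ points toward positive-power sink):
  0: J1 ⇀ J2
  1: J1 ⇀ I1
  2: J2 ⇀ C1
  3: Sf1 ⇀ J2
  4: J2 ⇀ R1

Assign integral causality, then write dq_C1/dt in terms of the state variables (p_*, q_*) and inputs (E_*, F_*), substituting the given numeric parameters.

β3 stroke→Sf1  (source Sf1 imposes f)
β1 stroke→I1  (I1 integral (f out))
β0 stroke→J1  (J1: last free bond brings effort in)
β2 stroke→J2  (C1: C, integral causality)
β4 stroke→R1  (common-e at J2 fixed by 2)

dq_C1/dt = F_Sf1 - p_I1/2 - q_C1/15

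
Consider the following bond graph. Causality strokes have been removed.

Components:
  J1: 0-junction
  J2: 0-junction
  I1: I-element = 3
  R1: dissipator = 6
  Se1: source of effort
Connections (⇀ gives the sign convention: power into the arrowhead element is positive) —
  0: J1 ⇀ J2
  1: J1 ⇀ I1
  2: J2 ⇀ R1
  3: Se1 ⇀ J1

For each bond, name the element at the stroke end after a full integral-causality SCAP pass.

bond 0 stroke→J2
bond 1 stroke→I1
bond 2 stroke→R1
bond 3 stroke→J1

β3 stroke at J1  (Se1: effort source, stroke at far end)
β0 stroke at J2  (common-e at J1 fixed by 3)
β1 stroke at I1  (J1: bond 3 brought effort, rest push out)
β2 stroke at R1  (J2: bond 0 brought effort, rest push out)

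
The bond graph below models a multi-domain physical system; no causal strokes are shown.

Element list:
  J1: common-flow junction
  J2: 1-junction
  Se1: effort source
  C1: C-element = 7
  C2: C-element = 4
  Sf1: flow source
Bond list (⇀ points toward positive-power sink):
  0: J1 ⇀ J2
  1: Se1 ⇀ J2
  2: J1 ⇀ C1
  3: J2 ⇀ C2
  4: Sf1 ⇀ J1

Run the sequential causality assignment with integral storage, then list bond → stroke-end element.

β1 stroke at J2  (Se1: effort source, stroke at far end)
β4 stroke at Sf1  (Sf1 fixes flow; stroke at Sf1)
β0 stroke at J1  (1-jn J1 has f-setter on 4)
β2 stroke at J1  (J1: bond 4 brought flow, rest push out)
β3 stroke at J2  (common-f at J2 fixed by 0)

b0 stroke at J1
b1 stroke at J2
b2 stroke at J1
b3 stroke at J2
b4 stroke at Sf1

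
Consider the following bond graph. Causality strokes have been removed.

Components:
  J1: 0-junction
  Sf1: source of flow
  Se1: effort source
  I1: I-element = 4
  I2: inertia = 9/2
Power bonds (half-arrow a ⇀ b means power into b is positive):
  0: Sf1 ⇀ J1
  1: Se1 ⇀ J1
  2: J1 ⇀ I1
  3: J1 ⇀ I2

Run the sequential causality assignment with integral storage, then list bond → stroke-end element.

b0 |Sf1
b1 |J1
b2 |I1
b3 |I2

#0 stroke at Sf1  (Sf1 fixes flow; stroke at Sf1)
#1 stroke at J1  (Se1 (Se) sets effort on bond)
#2 stroke at I1  (J1: bond 1 brought effort, rest push out)
#3 stroke at I2  (J1 effort already set via bond 1)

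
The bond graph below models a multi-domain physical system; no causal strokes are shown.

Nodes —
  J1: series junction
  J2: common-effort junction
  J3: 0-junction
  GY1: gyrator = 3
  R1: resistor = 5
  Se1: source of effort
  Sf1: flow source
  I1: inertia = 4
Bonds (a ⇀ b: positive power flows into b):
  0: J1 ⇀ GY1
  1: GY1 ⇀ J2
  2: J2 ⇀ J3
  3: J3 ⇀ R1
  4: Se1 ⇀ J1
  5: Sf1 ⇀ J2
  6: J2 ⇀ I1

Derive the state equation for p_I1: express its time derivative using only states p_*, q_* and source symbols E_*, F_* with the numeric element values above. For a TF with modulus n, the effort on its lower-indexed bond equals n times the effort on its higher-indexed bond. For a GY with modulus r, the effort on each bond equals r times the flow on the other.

#4 →J1  (Se1 fixes effort; stroke away)
#5 →Sf1  (Sf1 fixes flow; stroke at Sf1)
#0 →GY1  (J1 needs exactly one f-in)
#1 →GY1  (GY1 both-in/both-out from 0)
#6 →I1  (I1 integral (f out))
#2 →J2  (J2: last free bond brings effort in)
#3 →J3  (closing 0-jn rule on J3)

dp_I1/dt = 5*E_Se1/3 + 5*F_Sf1 - 5*p_I1/4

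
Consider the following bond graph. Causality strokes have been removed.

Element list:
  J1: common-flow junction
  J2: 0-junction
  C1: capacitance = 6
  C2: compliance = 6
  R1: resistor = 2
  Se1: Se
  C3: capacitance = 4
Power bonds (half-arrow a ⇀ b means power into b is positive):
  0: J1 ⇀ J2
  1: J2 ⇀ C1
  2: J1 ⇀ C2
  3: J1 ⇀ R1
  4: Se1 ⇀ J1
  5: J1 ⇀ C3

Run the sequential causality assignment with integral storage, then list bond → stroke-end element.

bond 4 |J1  (source Se1 imposes e)
bond 1 |J2  (C1: C, integral causality)
bond 0 |J1  (common-e at J2 fixed by 1)
bond 2 |J1  (C2 integral (e out))
bond 5 |J1  (prefer integral on C3)
bond 3 |R1  (only one flow-in slot at J1)

β0 |J1
β1 |J2
β2 |J1
β3 |R1
β4 |J1
β5 |J1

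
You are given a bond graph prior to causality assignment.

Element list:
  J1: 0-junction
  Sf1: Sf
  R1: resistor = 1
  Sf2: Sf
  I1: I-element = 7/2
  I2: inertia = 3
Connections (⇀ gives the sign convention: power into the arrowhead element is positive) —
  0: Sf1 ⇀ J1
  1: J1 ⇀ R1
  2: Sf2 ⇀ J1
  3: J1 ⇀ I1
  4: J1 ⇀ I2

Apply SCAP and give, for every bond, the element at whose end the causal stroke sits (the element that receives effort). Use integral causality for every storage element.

b0 |Sf1
b1 |J1
b2 |Sf2
b3 |I1
b4 |I2

b0 stroke at Sf1  (source Sf1 imposes f)
b2 stroke at Sf2  (Sf2 (Sf) sets flow on bond)
b3 stroke at I1  (prefer integral on I1)
b4 stroke at I2  (I2: I, integral causality)
b1 stroke at J1  (closing 0-jn rule on J1)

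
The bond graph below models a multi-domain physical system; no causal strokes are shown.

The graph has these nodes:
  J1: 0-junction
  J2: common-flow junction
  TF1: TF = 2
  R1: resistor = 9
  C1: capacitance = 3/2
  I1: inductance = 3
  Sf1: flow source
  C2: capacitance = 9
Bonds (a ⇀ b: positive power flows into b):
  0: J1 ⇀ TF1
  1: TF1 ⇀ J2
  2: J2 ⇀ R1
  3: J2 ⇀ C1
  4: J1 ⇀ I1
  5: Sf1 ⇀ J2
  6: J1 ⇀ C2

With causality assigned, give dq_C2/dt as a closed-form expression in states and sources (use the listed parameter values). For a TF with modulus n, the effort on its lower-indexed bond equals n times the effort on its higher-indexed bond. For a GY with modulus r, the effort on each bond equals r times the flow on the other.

β5 stroke→Sf1  (source Sf1 imposes f)
β1 stroke→J2  (1-jn J2 has f-setter on 5)
β2 stroke→J2  (1-jn J2 has f-setter on 5)
β3 stroke→J2  (J2 flow already set via bond 5)
β0 stroke→TF1  (TF1 one-in-one-out from 1)
β4 stroke→I1  (I1 outputs flow p/I1)
β6 stroke→J1  (only one effort-in slot at J1)

dq_C2/dt = -F_Sf1/2 - p_I1/3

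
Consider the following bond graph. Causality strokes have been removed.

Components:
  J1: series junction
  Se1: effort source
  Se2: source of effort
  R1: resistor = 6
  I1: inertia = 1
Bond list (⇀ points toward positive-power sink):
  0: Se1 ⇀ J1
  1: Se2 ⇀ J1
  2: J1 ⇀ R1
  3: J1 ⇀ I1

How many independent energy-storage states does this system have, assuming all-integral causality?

1  (I1 all integral)

#0 →J1  (Se1 (Se) sets effort on bond)
#1 →J1  (source Se2 imposes e)
#3 →I1  (prefer integral on I1)
#2 →J1  (common-f at J1 fixed by 3)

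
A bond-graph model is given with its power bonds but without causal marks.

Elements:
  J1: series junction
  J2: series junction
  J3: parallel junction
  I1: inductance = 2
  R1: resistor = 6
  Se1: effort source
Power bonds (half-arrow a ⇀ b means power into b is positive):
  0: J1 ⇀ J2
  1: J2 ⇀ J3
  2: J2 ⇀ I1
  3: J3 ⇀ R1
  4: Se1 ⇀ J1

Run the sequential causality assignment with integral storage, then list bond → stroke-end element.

#4 stroke at J1  (Se1: effort source, stroke at far end)
#0 stroke at J2  (J1 needs exactly one f-in)
#2 stroke at I1  (I1 integral (f out))
#1 stroke at J2  (1-jn J2 has f-setter on 2)
#3 stroke at J3  (J3: last free bond brings effort in)

b0 stroke→J2
b1 stroke→J2
b2 stroke→I1
b3 stroke→J3
b4 stroke→J1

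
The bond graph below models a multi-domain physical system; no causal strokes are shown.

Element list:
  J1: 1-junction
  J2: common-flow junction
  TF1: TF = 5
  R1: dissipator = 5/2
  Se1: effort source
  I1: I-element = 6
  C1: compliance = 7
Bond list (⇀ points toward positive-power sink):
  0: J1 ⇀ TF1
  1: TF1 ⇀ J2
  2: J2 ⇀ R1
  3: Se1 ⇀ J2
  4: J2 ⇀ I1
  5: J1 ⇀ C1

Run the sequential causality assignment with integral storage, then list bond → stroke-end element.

bond 3 →J2  (source Se1 imposes e)
bond 4 →I1  (prefer integral on I1)
bond 1 →J2  (J2 flow already set via bond 4)
bond 2 →J2  (1-jn J2 has f-setter on 4)
bond 0 →TF1  (TF1 one-in-one-out from 1)
bond 5 →J1  (1-jn J1 has f-setter on 0)

#0 |TF1
#1 |J2
#2 |J2
#3 |J2
#4 |I1
#5 |J1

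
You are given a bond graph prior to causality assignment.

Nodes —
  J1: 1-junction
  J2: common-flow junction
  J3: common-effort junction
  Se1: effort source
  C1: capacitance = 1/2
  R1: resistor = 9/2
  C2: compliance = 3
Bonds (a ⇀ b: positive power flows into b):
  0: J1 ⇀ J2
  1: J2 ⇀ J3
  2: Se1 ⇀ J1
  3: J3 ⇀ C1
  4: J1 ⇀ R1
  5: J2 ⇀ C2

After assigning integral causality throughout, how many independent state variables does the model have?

#2 →J1  (source Se1 imposes e)
#3 →J3  (C1 outputs effort q/C1)
#1 →J2  (0-jn J3 has e-setter on 3)
#5 →J2  (C2 integral (e out))
#0 →J1  (closing 1-jn rule on J2)
#4 →R1  (closing 1-jn rule on J1)

2  (C1, C2 all integral)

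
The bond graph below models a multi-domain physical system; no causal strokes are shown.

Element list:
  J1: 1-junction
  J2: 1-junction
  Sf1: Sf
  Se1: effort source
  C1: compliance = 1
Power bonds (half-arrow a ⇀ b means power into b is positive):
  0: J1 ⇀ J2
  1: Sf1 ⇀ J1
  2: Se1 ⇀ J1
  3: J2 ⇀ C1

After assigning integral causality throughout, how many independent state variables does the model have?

1  (C1 all integral)

#1 stroke at Sf1  (Sf1 (Sf) sets flow on bond)
#2 stroke at J1  (Se1 fixes effort; stroke away)
#0 stroke at J1  (1-jn J1 has f-setter on 1)
#3 stroke at J2  (common-f at J2 fixed by 0)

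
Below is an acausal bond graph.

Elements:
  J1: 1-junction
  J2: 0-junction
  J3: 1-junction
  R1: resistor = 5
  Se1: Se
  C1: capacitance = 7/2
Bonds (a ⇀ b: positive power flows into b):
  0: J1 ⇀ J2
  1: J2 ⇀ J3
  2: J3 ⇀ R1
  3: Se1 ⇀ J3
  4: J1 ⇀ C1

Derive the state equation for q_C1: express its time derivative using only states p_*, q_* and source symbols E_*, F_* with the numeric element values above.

dq_C1/dt = E_Se1/5 - 2*q_C1/35

bond 3 |J3  (Se1 (Se) sets effort on bond)
bond 4 |J1  (C1 outputs effort q/C1)
bond 0 |J2  (only one flow-in slot at J1)
bond 1 |J3  (common-e at J2 fixed by 0)
bond 2 |R1  (J3 needs exactly one f-in)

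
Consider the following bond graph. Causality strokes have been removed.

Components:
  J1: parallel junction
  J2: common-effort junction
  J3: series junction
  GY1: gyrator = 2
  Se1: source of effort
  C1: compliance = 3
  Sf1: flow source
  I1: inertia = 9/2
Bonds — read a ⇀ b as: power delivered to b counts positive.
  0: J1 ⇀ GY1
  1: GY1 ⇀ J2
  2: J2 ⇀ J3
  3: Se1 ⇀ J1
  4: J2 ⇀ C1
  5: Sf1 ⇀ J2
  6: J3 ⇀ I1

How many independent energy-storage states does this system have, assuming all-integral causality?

β3 stroke at J1  (Se1 fixes effort; stroke away)
β5 stroke at Sf1  (Sf1: flow source, stroke at near end)
β0 stroke at GY1  (J1 effort already set via bond 3)
β1 stroke at GY1  (GY1 both-in/both-out from 0)
β4 stroke at J2  (prefer integral on C1)
β2 stroke at J3  (J2 effort already set via bond 4)
β6 stroke at I1  (J3 needs exactly one f-in)

2  (C1, I1 all integral)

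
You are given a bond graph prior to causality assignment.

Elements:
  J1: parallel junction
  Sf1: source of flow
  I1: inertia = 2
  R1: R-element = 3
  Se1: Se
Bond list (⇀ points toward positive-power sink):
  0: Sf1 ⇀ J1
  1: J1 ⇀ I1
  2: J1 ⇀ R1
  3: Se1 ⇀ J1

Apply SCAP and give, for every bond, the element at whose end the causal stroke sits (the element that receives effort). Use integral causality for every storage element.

β0 stroke→Sf1  (Sf1 (Sf) sets flow on bond)
β3 stroke→J1  (Se1 fixes effort; stroke away)
β1 stroke→I1  (J1 effort already set via bond 3)
β2 stroke→R1  (0-jn J1 has e-setter on 3)

b0 →Sf1
b1 →I1
b2 →R1
b3 →J1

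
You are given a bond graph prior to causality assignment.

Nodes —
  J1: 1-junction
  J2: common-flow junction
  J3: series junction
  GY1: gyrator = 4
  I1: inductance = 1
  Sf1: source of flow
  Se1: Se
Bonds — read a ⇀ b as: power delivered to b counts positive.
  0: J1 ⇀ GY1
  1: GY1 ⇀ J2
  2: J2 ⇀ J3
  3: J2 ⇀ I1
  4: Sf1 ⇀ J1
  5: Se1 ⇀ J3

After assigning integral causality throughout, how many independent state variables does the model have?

1  (I1 all integral)

β4 |Sf1  (Sf1 (Sf) sets flow on bond)
β5 |J3  (Se1: effort source, stroke at far end)
β0 |J1  (J1 flow already set via bond 4)
β2 |J2  (closing 1-jn rule on J3)
β1 |J2  (GY1 both-in/both-out from 0)
β3 |I1  (J2: last free bond brings flow in)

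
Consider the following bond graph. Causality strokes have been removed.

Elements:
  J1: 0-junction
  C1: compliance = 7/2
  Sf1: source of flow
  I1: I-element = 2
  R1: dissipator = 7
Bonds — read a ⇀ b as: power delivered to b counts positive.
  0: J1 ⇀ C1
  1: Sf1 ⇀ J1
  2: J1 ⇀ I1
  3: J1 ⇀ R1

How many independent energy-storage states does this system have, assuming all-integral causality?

bond 1 |Sf1  (Sf1: flow source, stroke at near end)
bond 0 |J1  (prefer integral on C1)
bond 2 |I1  (J1: bond 0 brought effort, rest push out)
bond 3 |R1  (J1: bond 0 brought effort, rest push out)

2  (C1, I1 all integral)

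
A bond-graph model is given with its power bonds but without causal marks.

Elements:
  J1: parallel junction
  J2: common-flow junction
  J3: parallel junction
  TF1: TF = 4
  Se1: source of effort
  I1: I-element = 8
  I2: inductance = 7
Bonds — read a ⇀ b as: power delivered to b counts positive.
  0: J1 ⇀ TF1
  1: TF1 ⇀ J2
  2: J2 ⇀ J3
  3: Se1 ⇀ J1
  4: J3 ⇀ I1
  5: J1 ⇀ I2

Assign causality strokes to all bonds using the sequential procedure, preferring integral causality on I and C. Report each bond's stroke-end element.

bond 0 →TF1
bond 1 →J2
bond 2 →J3
bond 3 →J1
bond 4 →I1
bond 5 →I2

β3 |J1  (Se1 (Se) sets effort on bond)
β0 |TF1  (0-jn J1 has e-setter on 3)
β5 |I2  (0-jn J1 has e-setter on 3)
β1 |J2  (TF1: transformer flips bond 0)
β2 |J3  (J2: last free bond brings flow in)
β4 |I1  (J3: bond 2 brought effort, rest push out)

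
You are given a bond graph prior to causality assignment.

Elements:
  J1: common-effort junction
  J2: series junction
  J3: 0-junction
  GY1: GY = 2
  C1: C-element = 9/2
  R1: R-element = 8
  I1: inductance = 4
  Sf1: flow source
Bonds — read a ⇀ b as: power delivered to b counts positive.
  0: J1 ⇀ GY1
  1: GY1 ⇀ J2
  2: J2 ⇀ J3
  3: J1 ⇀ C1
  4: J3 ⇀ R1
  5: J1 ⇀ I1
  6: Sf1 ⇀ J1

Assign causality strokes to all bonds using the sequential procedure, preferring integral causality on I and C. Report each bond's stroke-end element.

β6 stroke at Sf1  (Sf1 fixes flow; stroke at Sf1)
β3 stroke at J1  (C1 outputs effort q/C1)
β0 stroke at GY1  (common-e at J1 fixed by 3)
β5 stroke at I1  (J1 effort already set via bond 3)
β1 stroke at GY1  (GY1: gyrator matches bond 0)
β2 stroke at J2  (J2: bond 1 brought flow, rest push out)
β4 stroke at J3  (only one effort-in slot at J3)

β0 stroke→GY1
β1 stroke→GY1
β2 stroke→J2
β3 stroke→J1
β4 stroke→J3
β5 stroke→I1
β6 stroke→Sf1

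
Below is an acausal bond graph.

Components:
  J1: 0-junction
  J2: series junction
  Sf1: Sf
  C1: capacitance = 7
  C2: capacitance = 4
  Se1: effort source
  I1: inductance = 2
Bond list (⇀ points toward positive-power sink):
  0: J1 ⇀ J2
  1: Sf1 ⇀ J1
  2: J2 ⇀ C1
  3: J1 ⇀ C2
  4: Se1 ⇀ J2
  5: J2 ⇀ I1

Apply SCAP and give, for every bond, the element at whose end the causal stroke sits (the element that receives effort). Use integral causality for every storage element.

β1 →Sf1  (source Sf1 imposes f)
β4 →J2  (Se1 (Se) sets effort on bond)
β2 →J2  (prefer integral on C1)
β3 →J1  (prefer integral on C2)
β0 →J2  (common-e at J1 fixed by 3)
β5 →I1  (J2: last free bond brings flow in)

b0 |J2
b1 |Sf1
b2 |J2
b3 |J1
b4 |J2
b5 |I1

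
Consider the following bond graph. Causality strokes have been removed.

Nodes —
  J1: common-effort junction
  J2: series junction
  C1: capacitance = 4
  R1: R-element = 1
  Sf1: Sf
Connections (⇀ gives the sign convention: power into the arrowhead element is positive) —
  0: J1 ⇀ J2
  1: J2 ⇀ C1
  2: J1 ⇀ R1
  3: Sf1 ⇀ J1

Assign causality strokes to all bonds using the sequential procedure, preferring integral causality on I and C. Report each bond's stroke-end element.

bond 3 |Sf1  (source Sf1 imposes f)
bond 1 |J2  (C1 outputs effort q/C1)
bond 0 |J1  (J2 needs exactly one f-in)
bond 2 |R1  (J1 effort already set via bond 0)

b0 →J1
b1 →J2
b2 →R1
b3 →Sf1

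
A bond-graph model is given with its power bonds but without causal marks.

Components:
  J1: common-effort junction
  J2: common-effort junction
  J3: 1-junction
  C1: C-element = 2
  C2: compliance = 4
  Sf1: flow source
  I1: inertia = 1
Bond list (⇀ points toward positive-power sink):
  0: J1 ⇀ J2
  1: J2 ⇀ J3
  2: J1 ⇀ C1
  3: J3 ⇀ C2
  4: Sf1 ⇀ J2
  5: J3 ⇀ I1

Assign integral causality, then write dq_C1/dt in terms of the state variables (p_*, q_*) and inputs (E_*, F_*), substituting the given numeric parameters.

β4 stroke→Sf1  (Sf1: flow source, stroke at near end)
β2 stroke→J1  (C1 integral (e out))
β0 stroke→J2  (J1: bond 2 brought effort, rest push out)
β1 stroke→J3  (J2: bond 0 brought effort, rest push out)
β3 stroke→J3  (C2 integral (e out))
β5 stroke→I1  (closing 1-jn rule on J3)

dq_C1/dt = F_Sf1 - p_I1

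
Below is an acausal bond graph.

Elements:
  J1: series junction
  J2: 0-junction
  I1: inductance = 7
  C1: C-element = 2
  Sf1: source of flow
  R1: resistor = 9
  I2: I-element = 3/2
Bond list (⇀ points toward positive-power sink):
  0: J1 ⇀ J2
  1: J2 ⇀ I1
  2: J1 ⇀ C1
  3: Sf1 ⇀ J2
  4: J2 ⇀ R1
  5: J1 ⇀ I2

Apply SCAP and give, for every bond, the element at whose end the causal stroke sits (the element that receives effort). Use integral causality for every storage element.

bond 0 stroke→J1
bond 1 stroke→I1
bond 2 stroke→J1
bond 3 stroke→Sf1
bond 4 stroke→J2
bond 5 stroke→I2

b3 →Sf1  (Sf1 (Sf) sets flow on bond)
b1 →I1  (I1 integral (f out))
b2 →J1  (C1 outputs effort q/C1)
b5 →I2  (I2 integral (f out))
b0 →J1  (J1: bond 5 brought flow, rest push out)
b4 →J2  (closing 0-jn rule on J2)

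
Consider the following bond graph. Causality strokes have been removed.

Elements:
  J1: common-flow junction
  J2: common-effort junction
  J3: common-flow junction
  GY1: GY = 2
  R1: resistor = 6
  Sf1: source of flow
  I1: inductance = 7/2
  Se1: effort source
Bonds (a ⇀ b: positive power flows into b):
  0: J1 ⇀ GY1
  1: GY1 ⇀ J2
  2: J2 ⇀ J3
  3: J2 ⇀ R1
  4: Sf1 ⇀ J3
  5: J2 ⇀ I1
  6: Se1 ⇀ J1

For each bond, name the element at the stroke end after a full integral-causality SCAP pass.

β4 stroke→Sf1  (Sf1: flow source, stroke at near end)
β6 stroke→J1  (Se1: effort source, stroke at far end)
β0 stroke→GY1  (J1 needs exactly one f-in)
β2 stroke→J3  (common-f at J3 fixed by 4)
β1 stroke→GY1  (through GY1, causality inverts; strokes same side of GY1)
β5 stroke→I1  (I1: I, integral causality)
β3 stroke→J2  (J2 needs exactly one e-in)

b0 stroke at GY1
b1 stroke at GY1
b2 stroke at J3
b3 stroke at J2
b4 stroke at Sf1
b5 stroke at I1
b6 stroke at J1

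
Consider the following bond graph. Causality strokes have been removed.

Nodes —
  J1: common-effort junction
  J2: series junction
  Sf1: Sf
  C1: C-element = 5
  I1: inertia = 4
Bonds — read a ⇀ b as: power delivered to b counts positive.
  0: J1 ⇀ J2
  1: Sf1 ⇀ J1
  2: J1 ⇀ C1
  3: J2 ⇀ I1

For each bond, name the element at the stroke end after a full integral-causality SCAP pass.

bond 1 stroke at Sf1  (Sf1: flow source, stroke at near end)
bond 2 stroke at J1  (C1: C, integral causality)
bond 0 stroke at J2  (J1: bond 2 brought effort, rest push out)
bond 3 stroke at I1  (J2 needs exactly one f-in)

#0 →J2
#1 →Sf1
#2 →J1
#3 →I1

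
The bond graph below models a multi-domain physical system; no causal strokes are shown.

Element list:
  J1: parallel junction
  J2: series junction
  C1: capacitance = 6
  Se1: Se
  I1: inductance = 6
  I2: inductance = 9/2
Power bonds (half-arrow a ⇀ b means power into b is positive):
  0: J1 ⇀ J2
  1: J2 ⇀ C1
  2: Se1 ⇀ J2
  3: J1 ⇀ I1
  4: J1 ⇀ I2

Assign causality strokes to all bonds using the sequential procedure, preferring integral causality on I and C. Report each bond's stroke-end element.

β2 stroke at J2  (Se1: effort source, stroke at far end)
β1 stroke at J2  (C1: C, integral causality)
β0 stroke at J1  (only one flow-in slot at J2)
β3 stroke at I1  (J1 effort already set via bond 0)
β4 stroke at I2  (common-e at J1 fixed by 0)

b0 →J1
b1 →J2
b2 →J2
b3 →I1
b4 →I2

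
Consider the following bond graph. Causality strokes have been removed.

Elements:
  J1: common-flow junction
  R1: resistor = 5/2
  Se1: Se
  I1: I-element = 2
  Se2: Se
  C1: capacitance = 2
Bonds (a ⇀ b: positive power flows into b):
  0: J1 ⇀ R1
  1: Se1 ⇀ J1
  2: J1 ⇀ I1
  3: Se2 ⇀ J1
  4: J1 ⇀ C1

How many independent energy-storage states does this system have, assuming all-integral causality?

β1 |J1  (source Se1 imposes e)
β3 |J1  (Se2 fixes effort; stroke away)
β2 |I1  (I1 integral (f out))
β0 |J1  (J1 flow already set via bond 2)
β4 |J1  (common-f at J1 fixed by 2)

2  (C1, I1 all integral)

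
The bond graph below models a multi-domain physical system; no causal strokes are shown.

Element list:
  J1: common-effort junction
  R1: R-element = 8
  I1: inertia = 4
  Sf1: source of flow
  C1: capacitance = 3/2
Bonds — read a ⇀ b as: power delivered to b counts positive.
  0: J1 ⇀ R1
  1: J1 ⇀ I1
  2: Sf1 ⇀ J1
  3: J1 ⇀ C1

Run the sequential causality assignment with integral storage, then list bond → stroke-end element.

#0 →R1
#1 →I1
#2 →Sf1
#3 →J1

#2 |Sf1  (Sf1 fixes flow; stroke at Sf1)
#1 |I1  (I1 outputs flow p/I1)
#3 |J1  (C1: C, integral causality)
#0 |R1  (J1: bond 3 brought effort, rest push out)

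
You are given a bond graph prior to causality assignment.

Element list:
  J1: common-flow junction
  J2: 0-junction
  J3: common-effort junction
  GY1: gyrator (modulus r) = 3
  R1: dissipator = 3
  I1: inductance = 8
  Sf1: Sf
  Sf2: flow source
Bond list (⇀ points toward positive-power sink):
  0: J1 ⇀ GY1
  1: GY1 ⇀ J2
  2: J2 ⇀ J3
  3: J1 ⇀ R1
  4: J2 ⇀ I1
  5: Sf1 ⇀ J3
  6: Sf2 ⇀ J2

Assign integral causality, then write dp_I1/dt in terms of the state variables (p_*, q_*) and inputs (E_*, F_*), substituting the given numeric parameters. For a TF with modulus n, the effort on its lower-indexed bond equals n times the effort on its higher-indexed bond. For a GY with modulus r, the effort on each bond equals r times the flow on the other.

dp_I1/dt = 3*F_Sf1 + 3*F_Sf2 - 3*p_I1/8

b5 →Sf1  (source Sf1 imposes f)
b6 →Sf2  (Sf2 (Sf) sets flow on bond)
b2 →J3  (only one effort-in slot at J3)
b4 →I1  (I1 outputs flow p/I1)
b1 →J2  (closing 0-jn rule on J2)
b0 →J1  (GY1: gyrator matches bond 1)
b3 →R1  (closing 1-jn rule on J1)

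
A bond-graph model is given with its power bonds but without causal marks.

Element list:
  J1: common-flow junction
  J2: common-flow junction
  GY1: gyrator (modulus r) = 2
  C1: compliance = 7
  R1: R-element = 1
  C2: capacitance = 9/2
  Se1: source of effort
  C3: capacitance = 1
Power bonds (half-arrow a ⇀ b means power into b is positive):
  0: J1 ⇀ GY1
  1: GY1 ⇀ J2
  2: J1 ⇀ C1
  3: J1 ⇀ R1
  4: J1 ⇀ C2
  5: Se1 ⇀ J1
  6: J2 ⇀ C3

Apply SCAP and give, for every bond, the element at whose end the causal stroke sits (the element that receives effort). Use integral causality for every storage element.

#5 stroke at J1  (Se1 (Se) sets effort on bond)
#2 stroke at J1  (C1 outputs effort q/C1)
#4 stroke at J1  (C2 outputs effort q/C2)
#6 stroke at J2  (C3: C, integral causality)
#1 stroke at GY1  (only one flow-in slot at J2)
#0 stroke at GY1  (GY1 both-in/both-out from 1)
#3 stroke at J1  (J1: bond 0 brought flow, rest push out)

bond 0 |GY1
bond 1 |GY1
bond 2 |J1
bond 3 |J1
bond 4 |J1
bond 5 |J1
bond 6 |J2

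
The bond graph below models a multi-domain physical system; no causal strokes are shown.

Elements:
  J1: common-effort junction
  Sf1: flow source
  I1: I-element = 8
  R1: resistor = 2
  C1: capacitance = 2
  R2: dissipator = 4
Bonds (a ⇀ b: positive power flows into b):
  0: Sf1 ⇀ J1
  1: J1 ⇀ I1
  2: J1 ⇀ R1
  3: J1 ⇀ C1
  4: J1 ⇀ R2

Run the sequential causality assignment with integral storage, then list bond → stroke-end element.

#0 →Sf1
#1 →I1
#2 →R1
#3 →J1
#4 →R2

b0 stroke→Sf1  (source Sf1 imposes f)
b1 stroke→I1  (prefer integral on I1)
b3 stroke→J1  (C1 outputs effort q/C1)
b2 stroke→R1  (0-jn J1 has e-setter on 3)
b4 stroke→R2  (common-e at J1 fixed by 3)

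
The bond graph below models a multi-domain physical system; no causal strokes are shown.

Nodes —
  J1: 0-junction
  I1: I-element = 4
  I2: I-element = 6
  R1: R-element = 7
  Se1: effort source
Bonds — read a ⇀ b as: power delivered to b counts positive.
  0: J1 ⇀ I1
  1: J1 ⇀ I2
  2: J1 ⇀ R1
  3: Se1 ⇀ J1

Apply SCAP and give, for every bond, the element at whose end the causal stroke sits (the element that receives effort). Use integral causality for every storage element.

β3 →J1  (Se1 (Se) sets effort on bond)
β0 →I1  (J1: bond 3 brought effort, rest push out)
β1 →I2  (J1 effort already set via bond 3)
β2 →R1  (common-e at J1 fixed by 3)

bond 0 stroke at I1
bond 1 stroke at I2
bond 2 stroke at R1
bond 3 stroke at J1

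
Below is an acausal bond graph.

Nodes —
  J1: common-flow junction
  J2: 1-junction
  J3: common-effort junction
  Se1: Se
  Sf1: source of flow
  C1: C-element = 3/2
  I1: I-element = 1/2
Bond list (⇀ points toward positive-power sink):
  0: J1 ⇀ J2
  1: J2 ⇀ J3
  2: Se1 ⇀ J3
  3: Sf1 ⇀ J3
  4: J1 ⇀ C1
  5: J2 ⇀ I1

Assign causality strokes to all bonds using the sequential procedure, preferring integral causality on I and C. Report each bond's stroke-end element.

β2 |J3  (Se1: effort source, stroke at far end)
β3 |Sf1  (Sf1 fixes flow; stroke at Sf1)
β1 |J2  (0-jn J3 has e-setter on 2)
β4 |J1  (C1 integral (e out))
β0 |J2  (J1: last free bond brings flow in)
β5 |I1  (closing 1-jn rule on J2)

#0 stroke→J2
#1 stroke→J2
#2 stroke→J3
#3 stroke→Sf1
#4 stroke→J1
#5 stroke→I1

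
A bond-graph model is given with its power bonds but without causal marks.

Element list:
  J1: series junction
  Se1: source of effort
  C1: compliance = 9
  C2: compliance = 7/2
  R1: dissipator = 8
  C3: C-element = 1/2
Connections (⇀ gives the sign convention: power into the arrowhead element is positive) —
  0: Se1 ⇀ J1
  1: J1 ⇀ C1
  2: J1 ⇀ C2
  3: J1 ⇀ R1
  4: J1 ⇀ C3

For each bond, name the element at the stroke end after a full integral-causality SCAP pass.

bond 0 stroke at J1  (Se1 fixes effort; stroke away)
bond 1 stroke at J1  (C1: C, integral causality)
bond 2 stroke at J1  (C2 outputs effort q/C2)
bond 4 stroke at J1  (prefer integral on C3)
bond 3 stroke at R1  (only one flow-in slot at J1)

#0 |J1
#1 |J1
#2 |J1
#3 |R1
#4 |J1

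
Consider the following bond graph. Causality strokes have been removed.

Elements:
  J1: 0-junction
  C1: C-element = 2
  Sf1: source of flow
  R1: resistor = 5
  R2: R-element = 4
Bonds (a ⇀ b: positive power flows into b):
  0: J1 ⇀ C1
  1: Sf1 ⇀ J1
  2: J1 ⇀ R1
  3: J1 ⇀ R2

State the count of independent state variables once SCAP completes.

b1 stroke→Sf1  (Sf1 (Sf) sets flow on bond)
b0 stroke→J1  (C1 outputs effort q/C1)
b2 stroke→R1  (J1: bond 0 brought effort, rest push out)
b3 stroke→R2  (J1: bond 0 brought effort, rest push out)

1  (C1 all integral)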